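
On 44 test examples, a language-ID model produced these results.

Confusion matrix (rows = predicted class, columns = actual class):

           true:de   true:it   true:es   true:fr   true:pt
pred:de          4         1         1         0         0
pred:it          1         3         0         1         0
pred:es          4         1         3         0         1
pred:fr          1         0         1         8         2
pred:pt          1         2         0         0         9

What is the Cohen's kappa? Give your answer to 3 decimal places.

0.514

Observed agreement pₒ = trace/N = 27/44 = 0.6136
Expected agreement pₑ = Σ (rowᵢ·colᵢ)/N² = (11·6 + 7·5 + 5·9 + 9·12 + 12·12)/44² = 0.2056
κ = (pₒ − pₑ)/(1 − pₑ) = (0.6136 − 0.2056)/(1 − 0.2056) = 0.514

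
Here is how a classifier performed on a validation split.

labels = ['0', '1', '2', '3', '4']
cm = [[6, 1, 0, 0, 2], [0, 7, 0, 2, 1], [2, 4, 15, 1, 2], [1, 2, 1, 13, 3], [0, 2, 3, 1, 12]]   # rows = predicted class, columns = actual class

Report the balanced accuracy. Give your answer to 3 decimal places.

0.652

Balanced accuracy = mean of per-class recall.
  0: recall = 6/9 = 0.6667
  1: recall = 7/16 = 0.4375
  2: recall = 15/19 = 0.7895
  3: recall = 13/17 = 0.7647
  4: recall = 12/20 = 0.6000
Mean = (0.6667 + 0.4375 + 0.7895 + 0.7647 + 0.6000) / 5 = 0.652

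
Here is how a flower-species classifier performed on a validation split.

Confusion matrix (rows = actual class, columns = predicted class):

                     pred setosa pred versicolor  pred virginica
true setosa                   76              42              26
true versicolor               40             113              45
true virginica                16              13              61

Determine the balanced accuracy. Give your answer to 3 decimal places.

0.592

Balanced accuracy = mean of per-class recall.
  setosa: recall = 76/144 = 0.5278
  versicolor: recall = 113/198 = 0.5707
  virginica: recall = 61/90 = 0.6778
Mean = (0.5278 + 0.5707 + 0.6778) / 3 = 0.592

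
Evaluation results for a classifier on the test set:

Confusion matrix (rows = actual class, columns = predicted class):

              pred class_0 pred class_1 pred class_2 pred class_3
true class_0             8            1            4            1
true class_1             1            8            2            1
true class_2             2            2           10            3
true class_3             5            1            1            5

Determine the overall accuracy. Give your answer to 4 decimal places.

Accuracy = trace / total = (8+8+10+5=31) / 55 = 31/55 = 0.5636

0.5636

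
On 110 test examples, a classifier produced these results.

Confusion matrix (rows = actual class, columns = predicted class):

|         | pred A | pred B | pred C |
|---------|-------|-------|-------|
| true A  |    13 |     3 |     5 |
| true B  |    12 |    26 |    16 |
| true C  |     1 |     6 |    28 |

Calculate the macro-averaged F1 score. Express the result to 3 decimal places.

0.601

Per-class F1 score (2·TP/(2·TP+FP+FN)):
  A: TP=13, FP=12+1=13, FN=3+5=8 → 26/47 = 0.5532
  B: TP=26, FP=3+6=9, FN=12+16=28 → 52/89 = 0.5843
  C: TP=28, FP=5+16=21, FN=1+6=7 → 56/84 = 0.6667
Macro-F1 score = mean = (0.5532 + 0.5843 + 0.6667) / 3 = 0.601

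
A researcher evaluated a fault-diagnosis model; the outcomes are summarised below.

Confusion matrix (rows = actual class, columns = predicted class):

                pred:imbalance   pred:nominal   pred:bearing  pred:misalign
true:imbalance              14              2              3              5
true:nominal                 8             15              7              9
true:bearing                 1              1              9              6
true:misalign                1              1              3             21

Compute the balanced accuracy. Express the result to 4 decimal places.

0.5763

Balanced accuracy = mean of per-class recall.
  imbalance: recall = 14/24 = 0.58333
  nominal: recall = 15/39 = 0.38462
  bearing: recall = 9/17 = 0.52941
  misalign: recall = 21/26 = 0.80769
Mean = (0.58333 + 0.38462 + 0.52941 + 0.80769) / 4 = 0.5763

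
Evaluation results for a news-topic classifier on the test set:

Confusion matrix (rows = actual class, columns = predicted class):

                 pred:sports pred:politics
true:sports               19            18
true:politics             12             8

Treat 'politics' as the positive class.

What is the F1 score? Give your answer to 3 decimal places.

Precision = TP/(TP+FP) = 8/26 = 0.3077
Recall = TP/(TP+FN) = 8/20 = 0.4000
F1 = 2·TP/(2·TP+FP+FN) = 16/46 = 0.348

0.348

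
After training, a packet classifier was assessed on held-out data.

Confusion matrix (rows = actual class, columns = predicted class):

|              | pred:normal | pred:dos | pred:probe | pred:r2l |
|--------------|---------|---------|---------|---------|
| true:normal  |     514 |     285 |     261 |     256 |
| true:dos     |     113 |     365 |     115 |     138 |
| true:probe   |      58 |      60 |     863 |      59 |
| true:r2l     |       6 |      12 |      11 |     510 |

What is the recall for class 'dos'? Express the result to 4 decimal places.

0.4993

Take TP from the diagonal, FP from the rest of the 'dos' prediction marginal, FN from the rest of the 'dos' actual marginal.
recall = TP/(TP+FN).
dos: TP=365, FN=113+115+138=366 → 365/731 = 0.49932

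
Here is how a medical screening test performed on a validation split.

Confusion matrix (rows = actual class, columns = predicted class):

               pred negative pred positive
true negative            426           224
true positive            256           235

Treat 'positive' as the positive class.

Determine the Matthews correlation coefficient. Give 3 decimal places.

0.135

MCC = (TP·TN − FP·FN) / √((TP+FP)(TP+FN)(TN+FP)(TN+FN))
Numerator = 235·426 − 224·256 = 42766
Denominator = √(459·491·650·682) = √99906077700 = 316079.2269
MCC = 42766 / 316079.2269 = 0.135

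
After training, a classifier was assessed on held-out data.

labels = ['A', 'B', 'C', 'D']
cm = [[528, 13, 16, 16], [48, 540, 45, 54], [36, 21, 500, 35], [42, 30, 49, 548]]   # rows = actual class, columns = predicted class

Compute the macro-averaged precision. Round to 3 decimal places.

0.840

Per-class precision (TP/(TP+FP)):
  A: TP=528, FP=48+36+42=126 → 528/654 = 0.8073
  B: TP=540, FP=13+21+30=64 → 540/604 = 0.8940
  C: TP=500, FP=16+45+49=110 → 500/610 = 0.8197
  D: TP=548, FP=16+54+35=105 → 548/653 = 0.8392
Macro-precision = mean = (0.8073 + 0.8940 + 0.8197 + 0.8392) / 4 = 0.840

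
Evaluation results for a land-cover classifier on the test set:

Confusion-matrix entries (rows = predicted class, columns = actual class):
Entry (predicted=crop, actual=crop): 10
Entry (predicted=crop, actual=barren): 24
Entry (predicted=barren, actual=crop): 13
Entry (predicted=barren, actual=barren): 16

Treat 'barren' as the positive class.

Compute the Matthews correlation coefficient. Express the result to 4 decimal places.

MCC = (TP·TN − FP·FN) / √((TP+FP)(TP+FN)(TN+FP)(TN+FN))
Numerator = 16·10 − 13·24 = -152
Denominator = √(29·40·23·34) = √907120 = 952.4285
MCC = -152 / 952.4285 = -0.1596

-0.1596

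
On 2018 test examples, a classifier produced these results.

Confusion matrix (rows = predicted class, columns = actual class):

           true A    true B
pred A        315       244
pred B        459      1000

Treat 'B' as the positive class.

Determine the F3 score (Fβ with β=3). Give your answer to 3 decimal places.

Fβ = (1+β²)·TP / ((1+β²)·TP + β²·FN + FP), with β²=9
= 10·1000 / (10·1000 + 9·244 + 459) = 0.790

0.790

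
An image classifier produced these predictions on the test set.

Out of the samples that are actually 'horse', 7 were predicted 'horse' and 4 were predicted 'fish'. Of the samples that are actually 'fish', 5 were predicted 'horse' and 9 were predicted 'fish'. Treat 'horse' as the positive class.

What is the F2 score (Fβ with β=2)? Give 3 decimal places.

Fβ = (1+β²)·TP / ((1+β²)·TP + β²·FN + FP), with β²=4
= 5·7 / (5·7 + 4·4 + 5) = 0.625

0.625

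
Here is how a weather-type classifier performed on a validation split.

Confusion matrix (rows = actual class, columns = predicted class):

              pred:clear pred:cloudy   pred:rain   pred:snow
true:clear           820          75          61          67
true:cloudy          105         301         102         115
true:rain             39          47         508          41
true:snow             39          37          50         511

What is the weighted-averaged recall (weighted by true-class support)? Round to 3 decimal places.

0.733

Per-class recall (TP/(TP+FN)):
  clear: TP=820, FN=75+61+67=203 → 820/1023 = 0.8016
  cloudy: TP=301, FN=105+102+115=322 → 301/623 = 0.4831
  rain: TP=508, FN=39+47+41=127 → 508/635 = 0.8000
  snow: TP=511, FN=39+37+50=126 → 511/637 = 0.8022
Weighted-recall = Σ (supportᵢ/N)·recallᵢ with N=2918: (1023/2918)·0.8016 + (623/2918)·0.4831 + (635/2918)·0.8000 + (637/2918)·0.8022 = 0.733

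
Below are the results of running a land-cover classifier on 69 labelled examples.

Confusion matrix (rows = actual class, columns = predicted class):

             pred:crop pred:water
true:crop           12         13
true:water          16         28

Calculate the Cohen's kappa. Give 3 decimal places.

Observed agreement pₒ = trace/N = 40/69 = 0.5797
Expected agreement pₑ = Σ (rowᵢ·colᵢ)/N² = (25·28 + 44·41)/69² = 0.5259
κ = (pₒ − pₑ)/(1 − pₑ) = (0.5797 − 0.5259)/(1 − 0.5259) = 0.113

0.113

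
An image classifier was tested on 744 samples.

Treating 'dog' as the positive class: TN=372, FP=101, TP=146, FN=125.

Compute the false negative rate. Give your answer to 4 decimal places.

FNR = FN/(FN+TP) = 125/(125+146) = 0.4613

0.4613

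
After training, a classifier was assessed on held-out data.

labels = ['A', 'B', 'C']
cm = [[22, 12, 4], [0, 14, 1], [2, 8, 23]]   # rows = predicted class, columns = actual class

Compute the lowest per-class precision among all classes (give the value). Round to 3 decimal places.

Per-class precision (TP/(TP+FP)):
  A: TP=22, FP=12+4=16 → 22/38 = 0.5789
  B: TP=14, FP=0+1=1 → 14/15 = 0.9333
  C: TP=23, FP=2+8=10 → 23/33 = 0.6970
Lowest is class 'A' with precision = 0.579.

0.579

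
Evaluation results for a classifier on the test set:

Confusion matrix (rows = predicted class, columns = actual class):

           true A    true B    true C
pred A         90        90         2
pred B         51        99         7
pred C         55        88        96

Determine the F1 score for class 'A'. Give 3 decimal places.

0.476

F1 score = 2·TP/(2·TP+FP+FN).
A: TP=90, FP=90+2=92, FN=51+55=106 → 180/378 = 0.4762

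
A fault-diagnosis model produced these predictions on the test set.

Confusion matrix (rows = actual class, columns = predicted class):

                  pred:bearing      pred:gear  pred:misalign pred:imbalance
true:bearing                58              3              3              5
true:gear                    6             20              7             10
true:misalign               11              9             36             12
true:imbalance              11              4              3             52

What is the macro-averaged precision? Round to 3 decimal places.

Per-class precision (TP/(TP+FP)):
  bearing: TP=58, FP=6+11+11=28 → 58/86 = 0.6744
  gear: TP=20, FP=3+9+4=16 → 20/36 = 0.5556
  misalign: TP=36, FP=3+7+3=13 → 36/49 = 0.7347
  imbalance: TP=52, FP=5+10+12=27 → 52/79 = 0.6582
Macro-precision = mean = (0.6744 + 0.5556 + 0.7347 + 0.6582) / 4 = 0.656

0.656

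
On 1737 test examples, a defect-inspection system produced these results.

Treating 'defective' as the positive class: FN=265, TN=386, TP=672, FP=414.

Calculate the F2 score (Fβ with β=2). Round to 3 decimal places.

Fβ = (1+β²)·TP / ((1+β²)·TP + β²·FN + FP), with β²=4
= 5·672 / (5·672 + 4·265 + 414) = 0.695

0.695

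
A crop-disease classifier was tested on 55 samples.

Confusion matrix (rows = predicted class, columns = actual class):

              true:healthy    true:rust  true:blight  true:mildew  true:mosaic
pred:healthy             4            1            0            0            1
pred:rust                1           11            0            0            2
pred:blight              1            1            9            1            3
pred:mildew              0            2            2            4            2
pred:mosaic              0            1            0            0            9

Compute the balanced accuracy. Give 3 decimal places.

Balanced accuracy = mean of per-class recall.
  healthy: recall = 4/6 = 0.6667
  rust: recall = 11/16 = 0.6875
  blight: recall = 9/11 = 0.8182
  mildew: recall = 4/5 = 0.8000
  mosaic: recall = 9/17 = 0.5294
Mean = (0.6667 + 0.6875 + 0.8182 + 0.8000 + 0.5294) / 5 = 0.700

0.700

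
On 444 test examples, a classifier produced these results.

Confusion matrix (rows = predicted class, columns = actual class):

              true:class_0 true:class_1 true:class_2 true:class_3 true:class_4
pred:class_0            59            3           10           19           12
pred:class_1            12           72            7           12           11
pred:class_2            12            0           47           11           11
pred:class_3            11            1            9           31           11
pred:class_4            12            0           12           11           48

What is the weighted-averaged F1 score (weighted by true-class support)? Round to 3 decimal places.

Per-class F1 score (2·TP/(2·TP+FP+FN)):
  class_0: TP=59, FP=3+10+19+12=44, FN=12+12+11+12=47 → 118/209 = 0.5646
  class_1: TP=72, FP=12+7+12+11=42, FN=3+0+1+0=4 → 144/190 = 0.7579
  class_2: TP=47, FP=12+0+11+11=34, FN=10+7+9+12=38 → 94/166 = 0.5663
  class_3: TP=31, FP=11+1+9+11=32, FN=19+12+11+11=53 → 62/147 = 0.4218
  class_4: TP=48, FP=12+0+12+11=35, FN=12+11+11+11=45 → 96/176 = 0.5455
Weighted-F1 score = Σ (supportᵢ/N)·F1 scoreᵢ with N=444: (106/444)·0.5646 + (76/444)·0.7579 + (85/444)·0.5663 + (84/444)·0.4218 + (93/444)·0.5455 = 0.567

0.567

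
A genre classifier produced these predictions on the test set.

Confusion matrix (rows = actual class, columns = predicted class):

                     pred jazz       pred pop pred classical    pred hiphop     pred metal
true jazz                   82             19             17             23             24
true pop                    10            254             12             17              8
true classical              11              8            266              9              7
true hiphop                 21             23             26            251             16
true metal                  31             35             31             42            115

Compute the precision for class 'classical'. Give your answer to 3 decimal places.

0.756

Treat 'classical' as positive and all other classes as negative.
precision = TP/(TP+FP).
classical: TP=266, FP=17+12+26+31=86 → 266/352 = 0.7557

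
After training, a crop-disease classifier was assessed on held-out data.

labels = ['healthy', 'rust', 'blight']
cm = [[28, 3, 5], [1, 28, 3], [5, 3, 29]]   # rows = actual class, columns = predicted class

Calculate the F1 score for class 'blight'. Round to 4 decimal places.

0.7838

One-vs-rest for 'blight': TP = diagonal; FP = other classes predicted 'blight'; FN = 'blight' predicted as other.
F1 score = 2·TP/(2·TP+FP+FN).
blight: TP=29, FP=5+3=8, FN=5+3=8 → 58/74 = 0.78378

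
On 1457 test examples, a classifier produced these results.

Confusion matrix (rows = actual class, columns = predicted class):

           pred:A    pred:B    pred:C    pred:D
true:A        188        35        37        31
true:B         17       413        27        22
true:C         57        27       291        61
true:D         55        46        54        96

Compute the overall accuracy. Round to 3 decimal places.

Accuracy = trace / total = (188+413+291+96=988) / 1457 = 988/1457 = 0.678

0.678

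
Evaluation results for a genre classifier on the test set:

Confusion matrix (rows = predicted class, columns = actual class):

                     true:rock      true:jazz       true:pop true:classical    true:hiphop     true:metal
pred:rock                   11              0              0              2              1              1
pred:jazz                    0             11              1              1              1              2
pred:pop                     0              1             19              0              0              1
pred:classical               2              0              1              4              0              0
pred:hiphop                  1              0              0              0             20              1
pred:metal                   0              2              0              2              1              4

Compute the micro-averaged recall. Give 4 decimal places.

0.7667

Micro-averaging pools counts across classes: ΣTP=69, ΣFP=21, ΣFN=21.
Micro-recall = TP/(TP+FN) on pooled counts = 0.7667 (equals overall accuracy in single-label multiclass).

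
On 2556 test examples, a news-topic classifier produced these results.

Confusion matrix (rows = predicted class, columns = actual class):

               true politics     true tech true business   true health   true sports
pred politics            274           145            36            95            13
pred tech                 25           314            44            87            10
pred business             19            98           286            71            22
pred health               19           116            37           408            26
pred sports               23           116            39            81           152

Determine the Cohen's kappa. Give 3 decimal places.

0.448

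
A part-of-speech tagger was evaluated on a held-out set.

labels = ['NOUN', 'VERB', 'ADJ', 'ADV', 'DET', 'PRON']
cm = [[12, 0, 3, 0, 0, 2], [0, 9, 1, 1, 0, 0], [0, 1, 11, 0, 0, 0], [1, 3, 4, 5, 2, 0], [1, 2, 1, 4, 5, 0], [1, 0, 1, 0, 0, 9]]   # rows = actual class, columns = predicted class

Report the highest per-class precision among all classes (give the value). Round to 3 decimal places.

Per-class precision (TP/(TP+FP)):
  NOUN: TP=12, FP=0+0+1+1+1=3 → 12/15 = 0.8000
  VERB: TP=9, FP=0+1+3+2+0=6 → 9/15 = 0.6000
  ADJ: TP=11, FP=3+1+4+1+1=10 → 11/21 = 0.5238
  ADV: TP=5, FP=0+1+0+4+0=5 → 5/10 = 0.5000
  DET: TP=5, FP=0+0+0+2+0=2 → 5/7 = 0.7143
  PRON: TP=9, FP=2+0+0+0+0=2 → 9/11 = 0.8182
Highest is class 'PRON' with precision = 0.818.

0.818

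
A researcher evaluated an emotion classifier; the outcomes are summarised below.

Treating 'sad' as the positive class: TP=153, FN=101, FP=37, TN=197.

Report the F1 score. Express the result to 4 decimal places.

Precision = TP/(TP+FP) = 153/190 = 0.8053
Recall = TP/(TP+FN) = 153/254 = 0.6024
F1 = 2·TP/(2·TP+FP+FN) = 306/444 = 0.6892

0.6892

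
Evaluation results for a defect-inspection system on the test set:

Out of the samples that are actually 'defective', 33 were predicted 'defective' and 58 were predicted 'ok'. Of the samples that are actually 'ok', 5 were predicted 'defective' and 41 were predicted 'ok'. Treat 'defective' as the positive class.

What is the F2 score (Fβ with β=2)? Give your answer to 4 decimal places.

0.4104

Fβ = (1+β²)·TP / ((1+β²)·TP + β²·FN + FP), with β²=4
= 5·33 / (5·33 + 4·58 + 5) = 0.4104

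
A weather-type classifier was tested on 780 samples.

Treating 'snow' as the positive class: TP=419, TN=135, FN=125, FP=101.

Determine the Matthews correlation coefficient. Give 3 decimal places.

0.334

MCC = (TP·TN − FP·FN) / √((TP+FP)(TP+FN)(TN+FP)(TN+FN))
Numerator = 419·135 − 101·125 = 43940
Denominator = √(520·544·236·260) = √17357516800 = 131747.9290
MCC = 43940 / 131747.9290 = 0.334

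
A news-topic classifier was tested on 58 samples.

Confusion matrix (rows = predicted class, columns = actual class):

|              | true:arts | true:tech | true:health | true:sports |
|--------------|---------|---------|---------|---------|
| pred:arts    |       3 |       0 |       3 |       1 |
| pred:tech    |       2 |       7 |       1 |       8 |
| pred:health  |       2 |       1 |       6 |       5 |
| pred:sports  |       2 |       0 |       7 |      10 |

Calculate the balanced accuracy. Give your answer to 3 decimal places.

0.494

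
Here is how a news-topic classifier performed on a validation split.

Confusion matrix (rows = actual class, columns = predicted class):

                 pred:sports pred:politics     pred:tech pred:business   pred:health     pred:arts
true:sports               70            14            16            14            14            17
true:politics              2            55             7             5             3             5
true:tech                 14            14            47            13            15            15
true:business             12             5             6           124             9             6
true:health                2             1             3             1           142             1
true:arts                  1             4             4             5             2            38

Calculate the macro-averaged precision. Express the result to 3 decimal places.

Per-class precision (TP/(TP+FP)):
  sports: TP=70, FP=2+14+12+2+1=31 → 70/101 = 0.6931
  politics: TP=55, FP=14+14+5+1+4=38 → 55/93 = 0.5914
  tech: TP=47, FP=16+7+6+3+4=36 → 47/83 = 0.5663
  business: TP=124, FP=14+5+13+1+5=38 → 124/162 = 0.7654
  health: TP=142, FP=14+3+15+9+2=43 → 142/185 = 0.7676
  arts: TP=38, FP=17+5+15+6+1=44 → 38/82 = 0.4634
Macro-precision = mean = (0.6931 + 0.5914 + 0.5663 + 0.7654 + 0.7676 + 0.4634) / 6 = 0.641

0.641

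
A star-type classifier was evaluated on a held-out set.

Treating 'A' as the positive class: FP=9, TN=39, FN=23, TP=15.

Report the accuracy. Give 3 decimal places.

Accuracy = (TP+TN)/N = (15+39)/86 = 0.628

0.628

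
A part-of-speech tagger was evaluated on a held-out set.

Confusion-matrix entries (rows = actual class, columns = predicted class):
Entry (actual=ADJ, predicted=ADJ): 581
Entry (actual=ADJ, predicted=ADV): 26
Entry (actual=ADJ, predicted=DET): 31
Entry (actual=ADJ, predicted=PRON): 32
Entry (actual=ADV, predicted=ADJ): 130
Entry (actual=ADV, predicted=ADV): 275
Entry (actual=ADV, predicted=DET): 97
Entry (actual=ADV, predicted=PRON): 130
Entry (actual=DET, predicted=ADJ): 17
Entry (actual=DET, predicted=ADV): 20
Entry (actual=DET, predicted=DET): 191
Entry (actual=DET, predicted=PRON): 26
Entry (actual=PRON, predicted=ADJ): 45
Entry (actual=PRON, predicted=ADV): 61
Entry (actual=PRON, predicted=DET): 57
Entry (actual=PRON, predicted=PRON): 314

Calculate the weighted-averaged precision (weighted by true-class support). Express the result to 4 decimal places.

Per-class precision (TP/(TP+FP)):
  ADJ: TP=581, FP=130+17+45=192 → 581/773 = 0.75162
  ADV: TP=275, FP=26+20+61=107 → 275/382 = 0.71990
  DET: TP=191, FP=31+97+57=185 → 191/376 = 0.50798
  PRON: TP=314, FP=32+130+26=188 → 314/502 = 0.62550
Weighted-precision = Σ (supportᵢ/N)·precisionᵢ with N=2033: (670/2033)·0.75162 + (632/2033)·0.71990 + (254/2033)·0.50798 + (477/2033)·0.62550 = 0.6817

0.6817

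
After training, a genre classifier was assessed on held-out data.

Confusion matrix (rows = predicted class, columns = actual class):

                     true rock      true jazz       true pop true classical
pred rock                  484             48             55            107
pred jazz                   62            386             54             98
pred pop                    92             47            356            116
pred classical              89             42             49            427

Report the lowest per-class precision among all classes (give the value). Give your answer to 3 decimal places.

Per-class precision (TP/(TP+FP)):
  rock: TP=484, FP=48+55+107=210 → 484/694 = 0.6974
  jazz: TP=386, FP=62+54+98=214 → 386/600 = 0.6433
  pop: TP=356, FP=92+47+116=255 → 356/611 = 0.5827
  classical: TP=427, FP=89+42+49=180 → 427/607 = 0.7035
Lowest is class 'pop' with precision = 0.583.

0.583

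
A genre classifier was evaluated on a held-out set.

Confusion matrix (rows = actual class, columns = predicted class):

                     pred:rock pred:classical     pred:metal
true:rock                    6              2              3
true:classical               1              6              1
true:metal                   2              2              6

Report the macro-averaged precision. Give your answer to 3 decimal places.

Per-class precision (TP/(TP+FP)):
  rock: TP=6, FP=1+2=3 → 6/9 = 0.6667
  classical: TP=6, FP=2+2=4 → 6/10 = 0.6000
  metal: TP=6, FP=3+1=4 → 6/10 = 0.6000
Macro-precision = mean = (0.6667 + 0.6000 + 0.6000) / 3 = 0.622

0.622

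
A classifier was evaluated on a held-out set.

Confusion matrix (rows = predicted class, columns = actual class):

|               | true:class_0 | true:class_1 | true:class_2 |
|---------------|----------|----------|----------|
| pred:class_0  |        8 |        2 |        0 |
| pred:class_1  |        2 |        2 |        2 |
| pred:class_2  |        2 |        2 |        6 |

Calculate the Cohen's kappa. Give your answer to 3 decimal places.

Observed agreement pₒ = trace/N = 16/26 = 0.6154
Expected agreement pₑ = Σ (rowᵢ·colᵢ)/N² = (12·10 + 6·6 + 8·10)/26² = 0.3491
κ = (pₒ − pₑ)/(1 − pₑ) = (0.6154 − 0.3491)/(1 − 0.3491) = 0.409

0.409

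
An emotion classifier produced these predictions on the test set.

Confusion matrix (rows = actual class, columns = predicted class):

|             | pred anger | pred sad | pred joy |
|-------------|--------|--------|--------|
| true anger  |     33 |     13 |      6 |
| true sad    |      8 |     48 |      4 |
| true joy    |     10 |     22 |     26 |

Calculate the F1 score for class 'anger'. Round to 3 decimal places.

0.641

One-vs-rest for 'anger': TP = diagonal; FP = other classes predicted 'anger'; FN = 'anger' predicted as other.
F1 score = 2·TP/(2·TP+FP+FN).
anger: TP=33, FP=8+10=18, FN=13+6=19 → 66/103 = 0.6408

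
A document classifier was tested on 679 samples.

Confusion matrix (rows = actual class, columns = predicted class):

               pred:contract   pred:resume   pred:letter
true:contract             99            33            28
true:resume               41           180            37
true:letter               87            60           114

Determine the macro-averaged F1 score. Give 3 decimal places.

Per-class F1 score (2·TP/(2·TP+FP+FN)):
  contract: TP=99, FP=41+87=128, FN=33+28=61 → 198/387 = 0.5116
  resume: TP=180, FP=33+60=93, FN=41+37=78 → 360/531 = 0.6780
  letter: TP=114, FP=28+37=65, FN=87+60=147 → 228/440 = 0.5182
Macro-F1 score = mean = (0.5116 + 0.6780 + 0.5182) / 3 = 0.569

0.569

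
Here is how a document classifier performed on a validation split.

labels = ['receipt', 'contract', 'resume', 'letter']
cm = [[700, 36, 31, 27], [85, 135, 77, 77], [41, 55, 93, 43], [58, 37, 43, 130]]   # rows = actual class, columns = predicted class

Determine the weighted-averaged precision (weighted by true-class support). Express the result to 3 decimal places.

Per-class precision (TP/(TP+FP)):
  receipt: TP=700, FP=85+41+58=184 → 700/884 = 0.7919
  contract: TP=135, FP=36+55+37=128 → 135/263 = 0.5133
  resume: TP=93, FP=31+77+43=151 → 93/244 = 0.3811
  letter: TP=130, FP=27+77+43=147 → 130/277 = 0.4693
Weighted-precision = Σ (supportᵢ/N)·precisionᵢ with N=1668: (794/1668)·0.7919 + (374/1668)·0.5133 + (232/1668)·0.3811 + (268/1668)·0.4693 = 0.620

0.620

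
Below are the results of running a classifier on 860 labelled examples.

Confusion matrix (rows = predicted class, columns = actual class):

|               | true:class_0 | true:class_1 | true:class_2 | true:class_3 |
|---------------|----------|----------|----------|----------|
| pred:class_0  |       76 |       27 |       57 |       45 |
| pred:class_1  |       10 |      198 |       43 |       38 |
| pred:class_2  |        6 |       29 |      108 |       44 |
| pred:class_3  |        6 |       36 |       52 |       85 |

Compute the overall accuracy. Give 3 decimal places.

0.543

Accuracy = trace / total = (76+198+108+85=467) / 860 = 467/860 = 0.543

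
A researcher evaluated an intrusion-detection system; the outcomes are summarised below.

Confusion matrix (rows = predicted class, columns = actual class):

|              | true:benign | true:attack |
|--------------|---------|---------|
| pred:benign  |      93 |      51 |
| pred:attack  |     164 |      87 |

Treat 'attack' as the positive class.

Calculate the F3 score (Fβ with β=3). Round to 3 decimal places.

Fβ = (1+β²)·TP / ((1+β²)·TP + β²·FN + FP), with β²=9
= 10·87 / (10·87 + 9·51 + 164) = 0.583

0.583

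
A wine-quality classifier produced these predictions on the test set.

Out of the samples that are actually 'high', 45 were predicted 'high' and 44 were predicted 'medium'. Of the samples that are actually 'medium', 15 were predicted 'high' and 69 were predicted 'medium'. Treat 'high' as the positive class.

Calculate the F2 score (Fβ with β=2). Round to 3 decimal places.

Fβ = (1+β²)·TP / ((1+β²)·TP + β²·FN + FP), with β²=4
= 5·45 / (5·45 + 4·44 + 15) = 0.541

0.541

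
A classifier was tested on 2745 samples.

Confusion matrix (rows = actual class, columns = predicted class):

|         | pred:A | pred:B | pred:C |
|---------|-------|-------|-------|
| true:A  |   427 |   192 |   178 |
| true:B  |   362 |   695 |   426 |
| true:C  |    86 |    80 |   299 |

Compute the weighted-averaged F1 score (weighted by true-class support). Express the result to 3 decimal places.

Per-class F1 score (2·TP/(2·TP+FP+FN)):
  A: TP=427, FP=362+86=448, FN=192+178=370 → 854/1672 = 0.5108
  B: TP=695, FP=192+80=272, FN=362+426=788 → 1390/2450 = 0.5673
  C: TP=299, FP=178+426=604, FN=86+80=166 → 598/1368 = 0.4371
Weighted-F1 score = Σ (supportᵢ/N)·F1 scoreᵢ with N=2745: (797/2745)·0.5108 + (1483/2745)·0.5673 + (465/2745)·0.4371 = 0.529

0.529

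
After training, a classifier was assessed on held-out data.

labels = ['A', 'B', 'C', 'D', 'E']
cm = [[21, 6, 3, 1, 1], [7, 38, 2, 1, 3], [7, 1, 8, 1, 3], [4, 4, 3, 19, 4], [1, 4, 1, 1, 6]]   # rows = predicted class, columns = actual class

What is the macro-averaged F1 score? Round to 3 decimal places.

Per-class F1 score (2·TP/(2·TP+FP+FN)):
  A: TP=21, FP=6+3+1+1=11, FN=7+7+4+1=19 → 42/72 = 0.5833
  B: TP=38, FP=7+2+1+3=13, FN=6+1+4+4=15 → 76/104 = 0.7308
  C: TP=8, FP=7+1+1+3=12, FN=3+2+3+1=9 → 16/37 = 0.4324
  D: TP=19, FP=4+4+3+4=15, FN=1+1+1+1=4 → 38/57 = 0.6667
  E: TP=6, FP=1+4+1+1=7, FN=1+3+3+4=11 → 12/30 = 0.4000
Macro-F1 score = mean = (0.5833 + 0.7308 + 0.4324 + 0.6667 + 0.4000) / 5 = 0.563

0.563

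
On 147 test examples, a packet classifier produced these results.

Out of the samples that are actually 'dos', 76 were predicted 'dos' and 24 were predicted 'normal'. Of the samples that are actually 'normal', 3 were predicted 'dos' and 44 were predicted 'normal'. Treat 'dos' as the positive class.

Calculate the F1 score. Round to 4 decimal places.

Precision = TP/(TP+FP) = 76/79 = 0.9620
Recall = TP/(TP+FN) = 76/100 = 0.7600
F1 = 2·TP/(2·TP+FP+FN) = 152/179 = 0.8492

0.8492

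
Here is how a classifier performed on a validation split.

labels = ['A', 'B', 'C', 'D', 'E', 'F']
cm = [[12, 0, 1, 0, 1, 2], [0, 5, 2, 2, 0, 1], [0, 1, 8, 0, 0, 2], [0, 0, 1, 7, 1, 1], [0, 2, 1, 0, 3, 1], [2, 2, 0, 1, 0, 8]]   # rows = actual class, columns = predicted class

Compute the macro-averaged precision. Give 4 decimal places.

Per-class precision (TP/(TP+FP)):
  A: TP=12, FP=0+0+0+0+2=2 → 12/14 = 0.85714
  B: TP=5, FP=0+1+0+2+2=5 → 5/10 = 0.50000
  C: TP=8, FP=1+2+1+1+0=5 → 8/13 = 0.61538
  D: TP=7, FP=0+2+0+0+1=3 → 7/10 = 0.70000
  E: TP=3, FP=1+0+0+1+0=2 → 3/5 = 0.60000
  F: TP=8, FP=2+1+2+1+1=7 → 8/15 = 0.53333
Macro-precision = mean = (0.85714 + 0.50000 + 0.61538 + 0.70000 + 0.60000 + 0.53333) / 6 = 0.6343

0.6343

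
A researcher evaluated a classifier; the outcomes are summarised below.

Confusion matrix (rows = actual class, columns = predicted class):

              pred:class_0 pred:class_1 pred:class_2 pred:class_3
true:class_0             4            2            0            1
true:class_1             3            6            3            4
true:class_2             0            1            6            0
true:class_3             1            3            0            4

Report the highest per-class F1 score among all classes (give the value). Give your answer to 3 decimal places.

Per-class F1 score (2·TP/(2·TP+FP+FN)):
  class_0: TP=4, FP=3+0+1=4, FN=2+0+1=3 → 8/15 = 0.5333
  class_1: TP=6, FP=2+1+3=6, FN=3+3+4=10 → 12/28 = 0.4286
  class_2: TP=6, FP=0+3+0=3, FN=0+1+0=1 → 12/16 = 0.7500
  class_3: TP=4, FP=1+4+0=5, FN=1+3+0=4 → 8/17 = 0.4706
Highest is class 'class_2' with F1 score = 0.750.

0.750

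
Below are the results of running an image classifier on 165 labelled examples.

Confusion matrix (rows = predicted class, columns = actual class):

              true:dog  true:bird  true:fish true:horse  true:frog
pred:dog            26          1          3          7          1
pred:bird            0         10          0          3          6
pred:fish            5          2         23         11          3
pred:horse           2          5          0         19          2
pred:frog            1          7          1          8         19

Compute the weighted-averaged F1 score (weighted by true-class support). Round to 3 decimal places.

Per-class F1 score (2·TP/(2·TP+FP+FN)):
  dog: TP=26, FP=1+3+7+1=12, FN=0+5+2+1=8 → 52/72 = 0.7222
  bird: TP=10, FP=0+0+3+6=9, FN=1+2+5+7=15 → 20/44 = 0.4545
  fish: TP=23, FP=5+2+11+3=21, FN=3+0+0+1=4 → 46/71 = 0.6479
  horse: TP=19, FP=2+5+0+2=9, FN=7+3+11+8=29 → 38/76 = 0.5000
  frog: TP=19, FP=1+7+1+8=17, FN=1+6+3+2=12 → 38/67 = 0.5672
Weighted-F1 score = Σ (supportᵢ/N)·F1 scoreᵢ with N=165: (34/165)·0.7222 + (25/165)·0.4545 + (27/165)·0.6479 + (48/165)·0.5000 + (31/165)·0.5672 = 0.576

0.576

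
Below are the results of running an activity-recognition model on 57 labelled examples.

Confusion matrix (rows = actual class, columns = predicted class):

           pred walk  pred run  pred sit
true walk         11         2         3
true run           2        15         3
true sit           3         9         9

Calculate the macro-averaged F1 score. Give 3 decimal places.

Per-class F1 score (2·TP/(2·TP+FP+FN)):
  walk: TP=11, FP=2+3=5, FN=2+3=5 → 22/32 = 0.6875
  run: TP=15, FP=2+9=11, FN=2+3=5 → 30/46 = 0.6522
  sit: TP=9, FP=3+3=6, FN=3+9=12 → 18/36 = 0.5000
Macro-F1 score = mean = (0.6875 + 0.6522 + 0.5000) / 3 = 0.613

0.613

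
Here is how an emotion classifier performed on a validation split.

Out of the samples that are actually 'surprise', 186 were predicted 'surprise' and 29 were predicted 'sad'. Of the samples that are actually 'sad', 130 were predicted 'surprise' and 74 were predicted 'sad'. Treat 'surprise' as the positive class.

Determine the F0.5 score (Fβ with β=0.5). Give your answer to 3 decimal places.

Fβ = (1+β²)·TP / ((1+β²)·TP + β²·FN + FP), with β²=1/4
= 1.25·186 / (1.25·186 + 0.25·29 + 130) = 0.629

0.629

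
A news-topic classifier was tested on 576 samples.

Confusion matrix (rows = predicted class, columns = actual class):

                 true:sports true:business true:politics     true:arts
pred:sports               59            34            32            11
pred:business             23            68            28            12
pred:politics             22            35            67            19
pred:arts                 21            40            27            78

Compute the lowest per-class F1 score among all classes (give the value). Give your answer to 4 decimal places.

0.4416

Per-class F1 score (2·TP/(2·TP+FP+FN)):
  sports: TP=59, FP=34+32+11=77, FN=23+22+21=66 → 118/261 = 0.45211
  business: TP=68, FP=23+28+12=63, FN=34+35+40=109 → 136/308 = 0.44156
  politics: TP=67, FP=22+35+19=76, FN=32+28+27=87 → 134/297 = 0.45118
  arts: TP=78, FP=21+40+27=88, FN=11+12+19=42 → 156/286 = 0.54545
Lowest is class 'business' with F1 score = 0.4416.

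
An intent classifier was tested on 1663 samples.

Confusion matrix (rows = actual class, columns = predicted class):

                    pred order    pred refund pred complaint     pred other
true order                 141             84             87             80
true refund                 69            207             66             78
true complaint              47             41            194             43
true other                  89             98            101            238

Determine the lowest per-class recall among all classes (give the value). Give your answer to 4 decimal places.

Per-class recall (TP/(TP+FN)):
  order: TP=141, FN=84+87+80=251 → 141/392 = 0.35969
  refund: TP=207, FN=69+66+78=213 → 207/420 = 0.49286
  complaint: TP=194, FN=47+41+43=131 → 194/325 = 0.59692
  other: TP=238, FN=89+98+101=288 → 238/526 = 0.45247
Lowest is class 'order' with recall = 0.3597.

0.3597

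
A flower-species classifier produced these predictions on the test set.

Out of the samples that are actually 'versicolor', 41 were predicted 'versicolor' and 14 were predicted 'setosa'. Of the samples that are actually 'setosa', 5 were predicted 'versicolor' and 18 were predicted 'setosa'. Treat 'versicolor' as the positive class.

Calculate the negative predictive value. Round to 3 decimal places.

NPV = TN/(TN+FN) = 18/(18+14) = 0.563

0.563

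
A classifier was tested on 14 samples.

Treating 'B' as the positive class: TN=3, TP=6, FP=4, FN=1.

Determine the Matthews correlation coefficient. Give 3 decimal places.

MCC = (TP·TN − FP·FN) / √((TP+FP)(TP+FN)(TN+FP)(TN+FN))
Numerator = 6·3 − 4·1 = 14
Denominator = √(10·7·7·4) = √1960 = 44.2719
MCC = 14 / 44.2719 = 0.316

0.316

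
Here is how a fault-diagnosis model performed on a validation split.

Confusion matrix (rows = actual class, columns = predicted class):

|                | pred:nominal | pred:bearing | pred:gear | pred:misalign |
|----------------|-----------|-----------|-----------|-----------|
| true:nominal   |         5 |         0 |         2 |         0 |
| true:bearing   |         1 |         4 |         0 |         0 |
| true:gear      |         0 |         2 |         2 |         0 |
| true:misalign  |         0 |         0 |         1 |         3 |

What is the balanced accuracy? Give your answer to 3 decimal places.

0.691

Balanced accuracy = mean of per-class recall.
  nominal: recall = 5/7 = 0.7143
  bearing: recall = 4/5 = 0.8000
  gear: recall = 2/4 = 0.5000
  misalign: recall = 3/4 = 0.7500
Mean = (0.7143 + 0.8000 + 0.5000 + 0.7500) / 4 = 0.691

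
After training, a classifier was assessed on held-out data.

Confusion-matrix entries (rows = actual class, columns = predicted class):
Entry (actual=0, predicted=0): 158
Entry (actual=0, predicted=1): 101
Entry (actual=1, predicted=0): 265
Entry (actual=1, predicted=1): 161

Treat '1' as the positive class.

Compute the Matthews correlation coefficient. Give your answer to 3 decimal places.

MCC = (TP·TN − FP·FN) / √((TP+FP)(TP+FN)(TN+FP)(TN+FN))
Numerator = 161·158 − 101·265 = -1327
Denominator = √(262·426·259·423) = √12227875884 = 110579.7264
MCC = -1327 / 110579.7264 = -0.012

-0.012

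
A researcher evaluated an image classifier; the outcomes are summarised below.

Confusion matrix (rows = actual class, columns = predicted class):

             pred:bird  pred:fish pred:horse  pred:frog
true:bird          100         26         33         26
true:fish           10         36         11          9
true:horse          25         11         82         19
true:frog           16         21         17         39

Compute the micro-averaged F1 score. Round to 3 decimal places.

Micro-averaging pools counts across classes: ΣTP=257, ΣFP=224, ΣFN=224.
Micro-F1 score = 2·TP/(2·TP+FP+FN) on pooled counts = 0.534 (equals overall accuracy in single-label multiclass).

0.534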